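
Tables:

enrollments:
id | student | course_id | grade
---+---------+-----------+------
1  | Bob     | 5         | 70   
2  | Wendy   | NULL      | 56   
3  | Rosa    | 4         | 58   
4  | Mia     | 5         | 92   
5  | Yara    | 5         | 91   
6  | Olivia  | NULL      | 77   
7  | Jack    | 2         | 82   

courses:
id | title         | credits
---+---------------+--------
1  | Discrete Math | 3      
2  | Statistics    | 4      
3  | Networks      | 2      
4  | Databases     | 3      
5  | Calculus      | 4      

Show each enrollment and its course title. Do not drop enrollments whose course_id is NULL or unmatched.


LEFT JOIN keeps every row from enrollments (the left table); where course_id has no match in courses, the course columns become NULL. Walk through each enrollment:
  - enrollment 1 (Bob): course_id=5 -> matches Calculus
  - enrollment 2 (Wendy): course_id=NULL, no match -> kept with NULL
  - enrollment 3 (Rosa): course_id=4 -> matches Databases
  - enrollment 4 (Mia): course_id=5 -> matches Calculus
  - enrollment 5 (Yara): course_id=5 -> matches Calculus
  - enrollment 6 (Olivia): course_id=NULL, no match -> kept with NULL
  - enrollment 7 (Jack): course_id=2 -> matches Statistics
All 7 rows appear; 2 have NULL course.

SQL:
SELECT a.student, b.title AS course
FROM enrollments a
LEFT JOIN courses b ON a.course_id = b.id

Result:
student | course    
--------+-----------
Bob     | Calculus  
Wendy   | NULL      
Rosa    | Databases 
Mia     | Calculus  
Yara    | Calculus  
Olivia  | NULL      
Jack    | Statistics


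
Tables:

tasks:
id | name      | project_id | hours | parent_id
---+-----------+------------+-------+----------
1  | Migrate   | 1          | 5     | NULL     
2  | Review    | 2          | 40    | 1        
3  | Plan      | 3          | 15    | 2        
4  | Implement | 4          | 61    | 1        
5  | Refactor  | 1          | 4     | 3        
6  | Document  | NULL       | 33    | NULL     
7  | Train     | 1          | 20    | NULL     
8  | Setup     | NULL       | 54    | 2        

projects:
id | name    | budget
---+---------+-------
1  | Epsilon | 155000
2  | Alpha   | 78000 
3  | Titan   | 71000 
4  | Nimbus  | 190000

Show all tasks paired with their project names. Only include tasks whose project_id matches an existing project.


INNER JOIN keeps only tasks rows whose project_id matches an id in projects. Walk through each task:
  - task 1 (Migrate): project_id=1 -> matches Epsilon
  - task 2 (Review): project_id=2 -> matches Alpha
  - task 3 (Plan): project_id=3 -> matches Titan
  - task 4 (Implement): project_id=4 -> matches Nimbus
  - task 5 (Refactor): project_id=1 -> matches Epsilon
  - task 6 (Document): project_id=NULL, no match -> dropped
  - task 7 (Train): project_id=1 -> matches Epsilon
  - task 8 (Setup): project_id=NULL, no match -> dropped
So 2 of 8 rows are dropped.

SQL:
SELECT a.name, b.name AS project
FROM tasks a
INNER JOIN projects b ON a.project_id = b.id

Result:
name      | project
----------+--------
Migrate   | Epsilon
Review    | Alpha  
Plan      | Titan  
Implement | Nimbus 
Refactor  | Epsilon
Train     | Epsilon


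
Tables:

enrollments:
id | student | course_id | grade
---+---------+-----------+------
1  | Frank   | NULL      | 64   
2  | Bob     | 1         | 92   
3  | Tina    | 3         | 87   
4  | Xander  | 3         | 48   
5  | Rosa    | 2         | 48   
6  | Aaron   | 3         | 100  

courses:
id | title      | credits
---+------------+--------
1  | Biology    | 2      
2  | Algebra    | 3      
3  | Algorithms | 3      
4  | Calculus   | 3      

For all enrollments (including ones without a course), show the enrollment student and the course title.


LEFT JOIN keeps every row from enrollments (the left table); where course_id has no match in courses, the course columns become NULL. Walk through each enrollment:
  - enrollment 1 (Frank): course_id=NULL, no match -> kept with NULL
  - enrollment 2 (Bob): course_id=1 -> matches Biology
  - enrollment 3 (Tina): course_id=3 -> matches Algorithms
  - enrollment 4 (Xander): course_id=3 -> matches Algorithms
  - enrollment 5 (Rosa): course_id=2 -> matches Algebra
  - enrollment 6 (Aaron): course_id=3 -> matches Algorithms
All 6 rows appear; 1 has NULL course.

SQL:
SELECT a.student, b.title AS course
FROM enrollments a
LEFT JOIN courses b ON a.course_id = b.id

Result:
student | course    
--------+-----------
Frank   | NULL      
Bob     | Biology   
Tina    | Algorithms
Xander  | Algorithms
Rosa    | Algebra   
Aaron   | Algorithms


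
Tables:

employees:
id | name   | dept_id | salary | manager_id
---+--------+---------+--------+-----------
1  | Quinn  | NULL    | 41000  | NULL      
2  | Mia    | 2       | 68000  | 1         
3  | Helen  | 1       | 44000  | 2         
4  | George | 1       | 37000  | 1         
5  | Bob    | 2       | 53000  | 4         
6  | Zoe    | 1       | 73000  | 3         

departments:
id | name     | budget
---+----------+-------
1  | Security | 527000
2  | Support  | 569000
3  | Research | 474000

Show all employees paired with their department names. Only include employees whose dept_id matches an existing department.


INNER JOIN keeps only employees rows whose dept_id matches an id in departments. Walk through each employee:
  - employee 1 (Quinn): dept_id=NULL, no match -> dropped
  - employee 2 (Mia): dept_id=2 -> matches Support
  - employee 3 (Helen): dept_id=1 -> matches Security
  - employee 4 (George): dept_id=1 -> matches Security
  - employee 5 (Bob): dept_id=2 -> matches Support
  - employee 6 (Zoe): dept_id=1 -> matches Security
So 1 of 6 rows is dropped.

SQL:
SELECT a.name, b.name AS department
FROM employees a
INNER JOIN departments b ON a.dept_id = b.id

Result:
name   | department
-------+-----------
Mia    | Support   
Helen  | Security  
George | Security  
Bob    | Support   
Zoe    | Security  


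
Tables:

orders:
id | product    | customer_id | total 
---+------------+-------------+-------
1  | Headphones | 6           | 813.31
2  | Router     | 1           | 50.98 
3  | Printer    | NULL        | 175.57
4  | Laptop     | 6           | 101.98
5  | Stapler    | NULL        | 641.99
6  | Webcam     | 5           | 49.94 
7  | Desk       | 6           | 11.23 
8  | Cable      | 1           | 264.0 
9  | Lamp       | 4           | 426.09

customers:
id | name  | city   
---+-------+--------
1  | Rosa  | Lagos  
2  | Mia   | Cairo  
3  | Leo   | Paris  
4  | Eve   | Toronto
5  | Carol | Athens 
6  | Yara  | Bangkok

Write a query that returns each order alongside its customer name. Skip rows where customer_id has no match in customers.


INNER JOIN keeps only orders rows whose customer_id matches an id in customers. Walk through each order:
  - order 1 (Headphones): customer_id=6 -> matches Yara
  - order 2 (Router): customer_id=1 -> matches Rosa
  - order 3 (Printer): customer_id=NULL, no match -> dropped
  - order 4 (Laptop): customer_id=6 -> matches Yara
  - order 5 (Stapler): customer_id=NULL, no match -> dropped
  - order 6 (Webcam): customer_id=5 -> matches Carol
  - order 7 (Desk): customer_id=6 -> matches Yara
  - order 8 (Cable): customer_id=1 -> matches Rosa
  - order 9 (Lamp): customer_id=4 -> matches Eve
So 2 of 9 rows are dropped.

SQL:
SELECT a.product, b.name AS customer
FROM orders a
INNER JOIN customers b ON a.customer_id = b.id

Result:
product    | customer
-----------+---------
Headphones | Yara    
Router     | Rosa    
Laptop     | Yara    
Webcam     | Carol   
Desk       | Yara    
Cable      | Rosa    
Lamp       | Eve     


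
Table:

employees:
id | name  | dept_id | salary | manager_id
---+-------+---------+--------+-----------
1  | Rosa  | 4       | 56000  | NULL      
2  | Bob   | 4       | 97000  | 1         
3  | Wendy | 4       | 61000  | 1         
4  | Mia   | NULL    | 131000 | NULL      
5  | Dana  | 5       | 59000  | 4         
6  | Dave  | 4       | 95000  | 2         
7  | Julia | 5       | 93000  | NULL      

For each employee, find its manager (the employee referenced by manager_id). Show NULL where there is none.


This is a self-join: employees is joined to a second copy of itself, matching each row's manager_id to another row's id. Use LEFT JOIN so rows with manager_id=NULL are kept.
  - employee 1 (Rosa): manager_id=NULL -> NULL
  - employee 2 (Bob): manager_id=1 -> Rosa
  - employee 3 (Wendy): manager_id=1 -> Rosa
  - employee 4 (Mia): manager_id=NULL -> NULL
  - employee 5 (Dana): manager_id=4 -> Mia
  - employee 6 (Dave): manager_id=2 -> Bob
  - employee 7 (Julia): manager_id=NULL -> NULL

SQL:
SELECT a.name AS item, b.name AS manager
FROM employees a
LEFT JOIN employees b ON a.manager_id = b.id

Result:
item  | manager
------+--------
Rosa  | NULL   
Bob   | Rosa   
Wendy | Rosa   
Mia   | NULL   
Dana  | Mia    
Dave  | Bob    
Julia | NULL   


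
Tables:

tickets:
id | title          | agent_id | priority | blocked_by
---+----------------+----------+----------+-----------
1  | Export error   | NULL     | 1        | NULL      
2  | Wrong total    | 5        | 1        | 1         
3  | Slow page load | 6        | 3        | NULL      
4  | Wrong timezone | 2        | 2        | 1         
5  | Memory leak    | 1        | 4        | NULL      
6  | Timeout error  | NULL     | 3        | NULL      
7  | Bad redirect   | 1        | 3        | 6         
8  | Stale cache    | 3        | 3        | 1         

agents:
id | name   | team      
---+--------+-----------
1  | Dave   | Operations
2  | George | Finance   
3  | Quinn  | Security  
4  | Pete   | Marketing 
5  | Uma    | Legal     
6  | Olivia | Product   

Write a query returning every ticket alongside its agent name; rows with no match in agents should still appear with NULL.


LEFT JOIN keeps every row from tickets (the left table); where agent_id has no match in agents, the agent columns become NULL. Walk through each ticket:
  - ticket 1 (Export error): agent_id=NULL, no match -> kept with NULL
  - ticket 2 (Wrong total): agent_id=5 -> matches Uma
  - ticket 3 (Slow page load): agent_id=6 -> matches Olivia
  - ticket 4 (Wrong timezone): agent_id=2 -> matches George
  - ticket 5 (Memory leak): agent_id=1 -> matches Dave
  - ticket 6 (Timeout error): agent_id=NULL, no match -> kept with NULL
  - ticket 7 (Bad redirect): agent_id=1 -> matches Dave
  - ticket 8 (Stale cache): agent_id=3 -> matches Quinn
All 8 rows appear; 2 have NULL agent.

SQL:
SELECT a.title, b.name AS agent
FROM tickets a
LEFT JOIN agents b ON a.agent_id = b.id

Result:
title          | agent 
---------------+-------
Export error   | NULL  
Wrong total    | Uma   
Slow page load | Olivia
Wrong timezone | George
Memory leak    | Dave  
Timeout error  | NULL  
Bad redirect   | Dave  
Stale cache    | Quinn 


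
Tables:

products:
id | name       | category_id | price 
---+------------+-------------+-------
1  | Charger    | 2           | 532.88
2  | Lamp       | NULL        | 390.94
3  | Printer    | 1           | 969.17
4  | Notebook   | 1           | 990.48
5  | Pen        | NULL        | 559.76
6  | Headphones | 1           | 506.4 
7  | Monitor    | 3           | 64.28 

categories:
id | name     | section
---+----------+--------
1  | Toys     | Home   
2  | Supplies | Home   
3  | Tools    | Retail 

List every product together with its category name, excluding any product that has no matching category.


INNER JOIN keeps only products rows whose category_id matches an id in categories. Walk through each product:
  - product 1 (Charger): category_id=2 -> matches Supplies
  - product 2 (Lamp): category_id=NULL, no match -> dropped
  - product 3 (Printer): category_id=1 -> matches Toys
  - product 4 (Notebook): category_id=1 -> matches Toys
  - product 5 (Pen): category_id=NULL, no match -> dropped
  - product 6 (Headphones): category_id=1 -> matches Toys
  - product 7 (Monitor): category_id=3 -> matches Tools
So 2 of 7 rows are dropped.

SQL:
SELECT a.name, b.name AS category
FROM products a
INNER JOIN categories b ON a.category_id = b.id

Result:
name       | category
-----------+---------
Charger    | Supplies
Printer    | Toys    
Notebook   | Toys    
Headphones | Toys    
Monitor    | Tools   


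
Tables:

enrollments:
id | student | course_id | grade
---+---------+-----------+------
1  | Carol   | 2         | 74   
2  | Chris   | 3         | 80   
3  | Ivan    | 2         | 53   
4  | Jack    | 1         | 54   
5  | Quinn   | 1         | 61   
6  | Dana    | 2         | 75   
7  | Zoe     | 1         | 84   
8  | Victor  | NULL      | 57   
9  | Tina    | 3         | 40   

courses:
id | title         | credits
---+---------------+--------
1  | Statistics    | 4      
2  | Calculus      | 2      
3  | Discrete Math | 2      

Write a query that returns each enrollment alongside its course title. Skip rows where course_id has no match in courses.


INNER JOIN keeps only enrollments rows whose course_id matches an id in courses. Walk through each enrollment:
  - enrollment 1 (Carol): course_id=2 -> matches Calculus
  - enrollment 2 (Chris): course_id=3 -> matches Discrete Math
  - enrollment 3 (Ivan): course_id=2 -> matches Calculus
  - enrollment 4 (Jack): course_id=1 -> matches Statistics
  - enrollment 5 (Quinn): course_id=1 -> matches Statistics
  - enrollment 6 (Dana): course_id=2 -> matches Calculus
  - enrollment 7 (Zoe): course_id=1 -> matches Statistics
  - enrollment 8 (Victor): course_id=NULL, no match -> dropped
  - enrollment 9 (Tina): course_id=3 -> matches Discrete Math
So 1 of 9 rows is dropped.

SQL:
SELECT a.student, b.title AS course
FROM enrollments a
INNER JOIN courses b ON a.course_id = b.id

Result:
student | course       
--------+--------------
Carol   | Calculus     
Chris   | Discrete Math
Ivan    | Calculus     
Jack    | Statistics   
Quinn   | Statistics   
Dana    | Calculus     
Zoe     | Statistics   
Tina    | Discrete Math


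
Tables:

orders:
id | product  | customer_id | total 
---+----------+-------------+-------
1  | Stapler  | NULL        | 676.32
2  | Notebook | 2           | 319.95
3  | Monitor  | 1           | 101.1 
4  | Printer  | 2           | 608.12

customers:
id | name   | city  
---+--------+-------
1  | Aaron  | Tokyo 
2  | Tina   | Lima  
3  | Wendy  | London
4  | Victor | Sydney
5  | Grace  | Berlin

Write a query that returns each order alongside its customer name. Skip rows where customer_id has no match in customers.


INNER JOIN keeps only orders rows whose customer_id matches an id in customers. Walk through each order:
  - order 1 (Stapler): customer_id=NULL, no match -> dropped
  - order 2 (Notebook): customer_id=2 -> matches Tina
  - order 3 (Monitor): customer_id=1 -> matches Aaron
  - order 4 (Printer): customer_id=2 -> matches Tina
So 1 of 4 rows is dropped.

SQL:
SELECT a.product, b.name AS customer
FROM orders a
INNER JOIN customers b ON a.customer_id = b.id

Result:
product  | customer
---------+---------
Notebook | Tina    
Monitor  | Aaron   
Printer  | Tina    


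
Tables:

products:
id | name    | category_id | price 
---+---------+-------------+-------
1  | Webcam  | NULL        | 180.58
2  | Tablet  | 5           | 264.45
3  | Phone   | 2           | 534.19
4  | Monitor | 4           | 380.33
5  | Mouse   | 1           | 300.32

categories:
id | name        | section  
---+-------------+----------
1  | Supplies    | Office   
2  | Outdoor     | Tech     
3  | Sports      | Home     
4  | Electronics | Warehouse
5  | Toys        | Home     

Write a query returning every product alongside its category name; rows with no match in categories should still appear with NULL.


LEFT JOIN keeps every row from products (the left table); where category_id has no match in categories, the category columns become NULL. Walk through each product:
  - product 1 (Webcam): category_id=NULL, no match -> kept with NULL
  - product 2 (Tablet): category_id=5 -> matches Toys
  - product 3 (Phone): category_id=2 -> matches Outdoor
  - product 4 (Monitor): category_id=4 -> matches Electronics
  - product 5 (Mouse): category_id=1 -> matches Supplies
All 5 rows appear; 1 has NULL category.

SQL:
SELECT a.name, b.name AS category
FROM products a
LEFT JOIN categories b ON a.category_id = b.id

Result:
name    | category   
--------+------------
Webcam  | NULL       
Tablet  | Toys       
Phone   | Outdoor    
Monitor | Electronics
Mouse   | Supplies   


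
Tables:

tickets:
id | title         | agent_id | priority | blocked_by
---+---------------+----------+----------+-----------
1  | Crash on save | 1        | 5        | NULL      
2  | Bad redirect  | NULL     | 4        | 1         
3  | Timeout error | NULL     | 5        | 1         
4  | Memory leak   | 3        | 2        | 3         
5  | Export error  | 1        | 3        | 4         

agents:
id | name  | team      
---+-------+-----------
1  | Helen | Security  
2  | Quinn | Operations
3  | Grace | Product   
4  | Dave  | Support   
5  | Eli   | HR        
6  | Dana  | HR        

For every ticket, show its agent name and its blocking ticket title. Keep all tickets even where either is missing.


Two LEFT JOINs from the same base table tickets: one to agents via agent_id, one to tickets itself via blocked_by. Both are LEFT so every ticket is preserved.
Match against agents:
  - ticket 1 (Crash on save): agent_id=1 -> matches Helen
  - ticket 2 (Bad redirect): agent_id=NULL, no match -> kept with NULL
  - ticket 3 (Timeout error): agent_id=NULL, no match -> kept with NULL
  - ticket 4 (Memory leak): agent_id=3 -> matches Grace
  - ticket 5 (Export error): agent_id=1 -> matches Helen
Match against tickets (self):
  - ticket 1 (Crash on save): blocked_by=NULL -> NULL
  - ticket 2 (Bad redirect): blocked_by=1 -> Crash on save
  - ticket 3 (Timeout error): blocked_by=1 -> Crash on save
  - ticket 4 (Memory leak): blocked_by=3 -> Timeout error
  - ticket 5 (Export error): blocked_by=4 -> Memory leak

SQL:
SELECT a.title, b.name AS agent, c.title AS blocked_by
FROM tickets a
LEFT JOIN agents b ON a.agent_id = b.id
LEFT JOIN tickets c ON a.blocked_by = c.id

Result:
title         | agent | blocked_by   
--------------+-------+--------------
Crash on save | Helen | NULL         
Bad redirect  | NULL  | Crash on save
Timeout error | NULL  | Crash on save
Memory leak   | Grace | Timeout error
Export error  | Helen | Memory leak  


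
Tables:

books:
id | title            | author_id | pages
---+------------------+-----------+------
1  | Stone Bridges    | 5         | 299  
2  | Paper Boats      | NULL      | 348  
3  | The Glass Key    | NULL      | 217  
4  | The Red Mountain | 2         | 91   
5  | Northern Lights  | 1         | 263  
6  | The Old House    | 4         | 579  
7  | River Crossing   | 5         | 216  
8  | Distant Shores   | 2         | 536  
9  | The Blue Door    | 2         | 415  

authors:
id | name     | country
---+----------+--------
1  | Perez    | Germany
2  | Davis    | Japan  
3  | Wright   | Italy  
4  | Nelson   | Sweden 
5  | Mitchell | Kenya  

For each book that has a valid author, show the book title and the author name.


INNER JOIN keeps only books rows whose author_id matches an id in authors. Walk through each book:
  - book 1 (Stone Bridges): author_id=5 -> matches Mitchell
  - book 2 (Paper Boats): author_id=NULL, no match -> dropped
  - book 3 (The Glass Key): author_id=NULL, no match -> dropped
  - book 4 (The Red Mountain): author_id=2 -> matches Davis
  - book 5 (Northern Lights): author_id=1 -> matches Perez
  - book 6 (The Old House): author_id=4 -> matches Nelson
  - book 7 (River Crossing): author_id=5 -> matches Mitchell
  - book 8 (Distant Shores): author_id=2 -> matches Davis
  - book 9 (The Blue Door): author_id=2 -> matches Davis
So 2 of 9 rows are dropped.

SQL:
SELECT a.title, b.name AS author
FROM books a
INNER JOIN authors b ON a.author_id = b.id

Result:
title            | author  
-----------------+---------
Stone Bridges    | Mitchell
The Red Mountain | Davis   
Northern Lights  | Perez   
The Old House    | Nelson  
River Crossing   | Mitchell
Distant Shores   | Davis   
The Blue Door    | Davis   


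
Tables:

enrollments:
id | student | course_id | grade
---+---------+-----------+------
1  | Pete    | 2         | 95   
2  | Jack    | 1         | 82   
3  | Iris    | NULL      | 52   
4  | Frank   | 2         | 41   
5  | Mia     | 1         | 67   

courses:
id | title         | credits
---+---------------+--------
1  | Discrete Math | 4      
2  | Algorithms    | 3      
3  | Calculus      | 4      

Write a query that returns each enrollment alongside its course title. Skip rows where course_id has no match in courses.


INNER JOIN keeps only enrollments rows whose course_id matches an id in courses. Walk through each enrollment:
  - enrollment 1 (Pete): course_id=2 -> matches Algorithms
  - enrollment 2 (Jack): course_id=1 -> matches Discrete Math
  - enrollment 3 (Iris): course_id=NULL, no match -> dropped
  - enrollment 4 (Frank): course_id=2 -> matches Algorithms
  - enrollment 5 (Mia): course_id=1 -> matches Discrete Math
So 1 of 5 rows is dropped.

SQL:
SELECT a.student, b.title AS course
FROM enrollments a
INNER JOIN courses b ON a.course_id = b.id

Result:
student | course       
--------+--------------
Pete    | Algorithms   
Jack    | Discrete Math
Frank   | Algorithms   
Mia     | Discrete Math


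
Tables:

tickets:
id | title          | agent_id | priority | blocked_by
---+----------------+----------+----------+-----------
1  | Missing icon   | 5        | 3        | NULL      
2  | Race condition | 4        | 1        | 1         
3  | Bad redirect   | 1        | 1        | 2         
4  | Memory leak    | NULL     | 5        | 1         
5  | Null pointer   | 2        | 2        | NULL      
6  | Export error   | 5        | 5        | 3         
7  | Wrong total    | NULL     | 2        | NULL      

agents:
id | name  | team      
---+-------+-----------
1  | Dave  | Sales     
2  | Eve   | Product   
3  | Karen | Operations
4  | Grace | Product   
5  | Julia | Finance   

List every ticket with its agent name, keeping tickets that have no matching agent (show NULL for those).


LEFT JOIN keeps every row from tickets (the left table); where agent_id has no match in agents, the agent columns become NULL. Walk through each ticket:
  - ticket 1 (Missing icon): agent_id=5 -> matches Julia
  - ticket 2 (Race condition): agent_id=4 -> matches Grace
  - ticket 3 (Bad redirect): agent_id=1 -> matches Dave
  - ticket 4 (Memory leak): agent_id=NULL, no match -> kept with NULL
  - ticket 5 (Null pointer): agent_id=2 -> matches Eve
  - ticket 6 (Export error): agent_id=5 -> matches Julia
  - ticket 7 (Wrong total): agent_id=NULL, no match -> kept with NULL
All 7 rows appear; 2 have NULL agent.

SQL:
SELECT a.title, b.name AS agent
FROM tickets a
LEFT JOIN agents b ON a.agent_id = b.id

Result:
title          | agent
---------------+------
Missing icon   | Julia
Race condition | Grace
Bad redirect   | Dave 
Memory leak    | NULL 
Null pointer   | Eve  
Export error   | Julia
Wrong total    | NULL 


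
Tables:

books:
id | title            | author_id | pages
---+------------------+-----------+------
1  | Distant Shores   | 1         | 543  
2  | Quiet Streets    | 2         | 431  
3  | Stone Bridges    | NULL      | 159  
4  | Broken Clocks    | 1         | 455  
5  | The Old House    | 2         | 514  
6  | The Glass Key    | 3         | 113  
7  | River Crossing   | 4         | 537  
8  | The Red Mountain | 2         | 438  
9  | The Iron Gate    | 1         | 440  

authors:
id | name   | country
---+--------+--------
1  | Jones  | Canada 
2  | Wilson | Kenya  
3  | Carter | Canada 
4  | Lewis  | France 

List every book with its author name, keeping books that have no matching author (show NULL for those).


LEFT JOIN keeps every row from books (the left table); where author_id has no match in authors, the author columns become NULL. Walk through each book:
  - book 1 (Distant Shores): author_id=1 -> matches Jones
  - book 2 (Quiet Streets): author_id=2 -> matches Wilson
  - book 3 (Stone Bridges): author_id=NULL, no match -> kept with NULL
  - book 4 (Broken Clocks): author_id=1 -> matches Jones
  - book 5 (The Old House): author_id=2 -> matches Wilson
  - book 6 (The Glass Key): author_id=3 -> matches Carter
  - book 7 (River Crossing): author_id=4 -> matches Lewis
  - book 8 (The Red Mountain): author_id=2 -> matches Wilson
  - book 9 (The Iron Gate): author_id=1 -> matches Jones
All 9 rows appear; 1 has NULL author.

SQL:
SELECT a.title, b.name AS author
FROM books a
LEFT JOIN authors b ON a.author_id = b.id

Result:
title            | author
-----------------+-------
Distant Shores   | Jones 
Quiet Streets    | Wilson
Stone Bridges    | NULL  
Broken Clocks    | Jones 
The Old House    | Wilson
The Glass Key    | Carter
River Crossing   | Lewis 
The Red Mountain | Wilson
The Iron Gate    | Jones 


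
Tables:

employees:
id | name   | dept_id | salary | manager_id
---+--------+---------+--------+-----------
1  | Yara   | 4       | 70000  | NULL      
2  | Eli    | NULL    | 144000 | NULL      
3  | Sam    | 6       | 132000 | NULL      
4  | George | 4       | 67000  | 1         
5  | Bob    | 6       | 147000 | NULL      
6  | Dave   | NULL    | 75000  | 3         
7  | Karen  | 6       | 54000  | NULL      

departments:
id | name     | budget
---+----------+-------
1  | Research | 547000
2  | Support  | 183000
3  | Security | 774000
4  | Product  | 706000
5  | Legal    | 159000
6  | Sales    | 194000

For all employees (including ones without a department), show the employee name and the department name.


LEFT JOIN keeps every row from employees (the left table); where dept_id has no match in departments, the department columns become NULL. Walk through each employee:
  - employee 1 (Yara): dept_id=4 -> matches Product
  - employee 2 (Eli): dept_id=NULL, no match -> kept with NULL
  - employee 3 (Sam): dept_id=6 -> matches Sales
  - employee 4 (George): dept_id=4 -> matches Product
  - employee 5 (Bob): dept_id=6 -> matches Sales
  - employee 6 (Dave): dept_id=NULL, no match -> kept with NULL
  - employee 7 (Karen): dept_id=6 -> matches Sales
All 7 rows appear; 2 have NULL department.

SQL:
SELECT a.name, b.name AS department
FROM employees a
LEFT JOIN departments b ON a.dept_id = b.id

Result:
name   | department
-------+-----------
Yara   | Product   
Eli    | NULL      
Sam    | Sales     
George | Product   
Bob    | Sales     
Dave   | NULL      
Karen  | Sales     


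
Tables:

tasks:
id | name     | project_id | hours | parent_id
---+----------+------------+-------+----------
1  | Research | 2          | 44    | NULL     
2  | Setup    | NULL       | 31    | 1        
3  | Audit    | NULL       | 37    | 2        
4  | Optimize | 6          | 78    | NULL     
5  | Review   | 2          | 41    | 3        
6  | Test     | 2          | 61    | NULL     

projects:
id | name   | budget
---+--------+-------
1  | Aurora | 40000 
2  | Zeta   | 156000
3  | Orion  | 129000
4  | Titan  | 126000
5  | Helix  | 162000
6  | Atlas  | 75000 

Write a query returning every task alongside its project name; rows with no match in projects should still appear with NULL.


LEFT JOIN keeps every row from tasks (the left table); where project_id has no match in projects, the project columns become NULL. Walk through each task:
  - task 1 (Research): project_id=2 -> matches Zeta
  - task 2 (Setup): project_id=NULL, no match -> kept with NULL
  - task 3 (Audit): project_id=NULL, no match -> kept with NULL
  - task 4 (Optimize): project_id=6 -> matches Atlas
  - task 5 (Review): project_id=2 -> matches Zeta
  - task 6 (Test): project_id=2 -> matches Zeta
All 6 rows appear; 2 have NULL project.

SQL:
SELECT a.name, b.name AS project
FROM tasks a
LEFT JOIN projects b ON a.project_id = b.id

Result:
name     | project
---------+--------
Research | Zeta   
Setup    | NULL   
Audit    | NULL   
Optimize | Atlas  
Review   | Zeta   
Test     | Zeta   


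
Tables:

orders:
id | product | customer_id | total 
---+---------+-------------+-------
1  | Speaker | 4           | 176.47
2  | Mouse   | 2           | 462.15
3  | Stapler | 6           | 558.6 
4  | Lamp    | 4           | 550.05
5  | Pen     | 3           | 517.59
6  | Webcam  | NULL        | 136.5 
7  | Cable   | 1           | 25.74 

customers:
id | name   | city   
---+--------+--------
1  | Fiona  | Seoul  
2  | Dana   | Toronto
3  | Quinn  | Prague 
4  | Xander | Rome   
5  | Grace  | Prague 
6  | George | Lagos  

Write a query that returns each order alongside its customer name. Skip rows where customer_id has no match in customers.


INNER JOIN keeps only orders rows whose customer_id matches an id in customers. Walk through each order:
  - order 1 (Speaker): customer_id=4 -> matches Xander
  - order 2 (Mouse): customer_id=2 -> matches Dana
  - order 3 (Stapler): customer_id=6 -> matches George
  - order 4 (Lamp): customer_id=4 -> matches Xander
  - order 5 (Pen): customer_id=3 -> matches Quinn
  - order 6 (Webcam): customer_id=NULL, no match -> dropped
  - order 7 (Cable): customer_id=1 -> matches Fiona
So 1 of 7 rows is dropped.

SQL:
SELECT a.product, b.name AS customer
FROM orders a
INNER JOIN customers b ON a.customer_id = b.id

Result:
product | customer
--------+---------
Speaker | Xander  
Mouse   | Dana    
Stapler | George  
Lamp    | Xander  
Pen     | Quinn   
Cable   | Fiona   


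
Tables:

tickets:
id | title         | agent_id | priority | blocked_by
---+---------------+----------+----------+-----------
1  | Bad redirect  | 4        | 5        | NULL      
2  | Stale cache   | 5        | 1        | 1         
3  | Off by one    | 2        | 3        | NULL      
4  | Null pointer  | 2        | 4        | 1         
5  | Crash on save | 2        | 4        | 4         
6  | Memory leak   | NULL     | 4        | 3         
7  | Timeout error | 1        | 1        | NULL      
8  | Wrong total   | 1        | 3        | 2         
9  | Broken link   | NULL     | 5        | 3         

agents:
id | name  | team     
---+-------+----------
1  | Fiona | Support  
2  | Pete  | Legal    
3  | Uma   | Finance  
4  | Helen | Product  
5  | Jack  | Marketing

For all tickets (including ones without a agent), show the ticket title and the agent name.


LEFT JOIN keeps every row from tickets (the left table); where agent_id has no match in agents, the agent columns become NULL. Walk through each ticket:
  - ticket 1 (Bad redirect): agent_id=4 -> matches Helen
  - ticket 2 (Stale cache): agent_id=5 -> matches Jack
  - ticket 3 (Off by one): agent_id=2 -> matches Pete
  - ticket 4 (Null pointer): agent_id=2 -> matches Pete
  - ticket 5 (Crash on save): agent_id=2 -> matches Pete
  - ticket 6 (Memory leak): agent_id=NULL, no match -> kept with NULL
  - ticket 7 (Timeout error): agent_id=1 -> matches Fiona
  - ticket 8 (Wrong total): agent_id=1 -> matches Fiona
  - ticket 9 (Broken link): agent_id=NULL, no match -> kept with NULL
All 9 rows appear; 2 have NULL agent.

SQL:
SELECT a.title, b.name AS agent
FROM tickets a
LEFT JOIN agents b ON a.agent_id = b.id

Result:
title         | agent
--------------+------
Bad redirect  | Helen
Stale cache   | Jack 
Off by one    | Pete 
Null pointer  | Pete 
Crash on save | Pete 
Memory leak   | NULL 
Timeout error | Fiona
Wrong total   | Fiona
Broken link   | NULL 


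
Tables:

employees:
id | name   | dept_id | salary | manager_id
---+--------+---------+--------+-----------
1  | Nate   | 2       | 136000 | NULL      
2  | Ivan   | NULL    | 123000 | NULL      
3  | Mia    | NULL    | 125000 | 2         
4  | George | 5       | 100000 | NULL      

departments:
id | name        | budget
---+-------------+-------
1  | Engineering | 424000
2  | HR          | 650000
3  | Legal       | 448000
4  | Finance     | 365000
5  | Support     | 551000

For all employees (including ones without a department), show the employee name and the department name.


LEFT JOIN keeps every row from employees (the left table); where dept_id has no match in departments, the department columns become NULL. Walk through each employee:
  - employee 1 (Nate): dept_id=2 -> matches HR
  - employee 2 (Ivan): dept_id=NULL, no match -> kept with NULL
  - employee 3 (Mia): dept_id=NULL, no match -> kept with NULL
  - employee 4 (George): dept_id=5 -> matches Support
All 4 rows appear; 2 have NULL department.

SQL:
SELECT a.name, b.name AS department
FROM employees a
LEFT JOIN departments b ON a.dept_id = b.id

Result:
name   | department
-------+-----------
Nate   | HR        
Ivan   | NULL      
Mia    | NULL      
George | Support   


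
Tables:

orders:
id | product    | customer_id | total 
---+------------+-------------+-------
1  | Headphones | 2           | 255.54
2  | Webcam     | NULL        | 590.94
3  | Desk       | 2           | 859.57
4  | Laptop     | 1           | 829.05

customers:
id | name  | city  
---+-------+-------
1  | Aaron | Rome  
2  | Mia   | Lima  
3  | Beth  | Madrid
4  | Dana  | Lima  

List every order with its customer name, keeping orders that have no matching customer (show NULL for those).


LEFT JOIN keeps every row from orders (the left table); where customer_id has no match in customers, the customer columns become NULL. Walk through each order:
  - order 1 (Headphones): customer_id=2 -> matches Mia
  - order 2 (Webcam): customer_id=NULL, no match -> kept with NULL
  - order 3 (Desk): customer_id=2 -> matches Mia
  - order 4 (Laptop): customer_id=1 -> matches Aaron
All 4 rows appear; 1 has NULL customer.

SQL:
SELECT a.product, b.name AS customer
FROM orders a
LEFT JOIN customers b ON a.customer_id = b.id

Result:
product    | customer
-----------+---------
Headphones | Mia     
Webcam     | NULL    
Desk       | Mia     
Laptop     | Aaron   


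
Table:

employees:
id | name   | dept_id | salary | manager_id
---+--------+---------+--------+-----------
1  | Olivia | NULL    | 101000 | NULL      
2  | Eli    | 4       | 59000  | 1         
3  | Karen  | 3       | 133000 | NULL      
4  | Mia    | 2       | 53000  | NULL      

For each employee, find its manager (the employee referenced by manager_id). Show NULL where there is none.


This is a self-join: employees is joined to a second copy of itself, matching each row's manager_id to another row's id. Use LEFT JOIN so rows with manager_id=NULL are kept.
  - employee 1 (Olivia): manager_id=NULL -> NULL
  - employee 2 (Eli): manager_id=1 -> Olivia
  - employee 3 (Karen): manager_id=NULL -> NULL
  - employee 4 (Mia): manager_id=NULL -> NULL

SQL:
SELECT a.name AS item, b.name AS manager
FROM employees a
LEFT JOIN employees b ON a.manager_id = b.id

Result:
item   | manager
-------+--------
Olivia | NULL   
Eli    | Olivia 
Karen  | NULL   
Mia    | NULL   


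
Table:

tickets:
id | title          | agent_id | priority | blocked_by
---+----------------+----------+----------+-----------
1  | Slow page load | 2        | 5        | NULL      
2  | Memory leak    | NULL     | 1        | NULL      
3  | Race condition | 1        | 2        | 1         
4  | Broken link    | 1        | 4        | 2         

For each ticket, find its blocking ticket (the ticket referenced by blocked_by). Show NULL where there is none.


This is a self-join: tickets is joined to a second copy of itself, matching each row's blocked_by to another row's id. Use LEFT JOIN so rows with blocked_by=NULL are kept.
  - ticket 1 (Slow page load): blocked_by=NULL -> NULL
  - ticket 2 (Memory leak): blocked_by=NULL -> NULL
  - ticket 3 (Race condition): blocked_by=1 -> Slow page load
  - ticket 4 (Broken link): blocked_by=2 -> Memory leak

SQL:
SELECT a.title AS item, b.title AS blocked_by
FROM tickets a
LEFT JOIN tickets b ON a.blocked_by = b.id

Result:
item           | blocked_by    
---------------+---------------
Slow page load | NULL          
Memory leak    | NULL          
Race condition | Slow page load
Broken link    | Memory leak   


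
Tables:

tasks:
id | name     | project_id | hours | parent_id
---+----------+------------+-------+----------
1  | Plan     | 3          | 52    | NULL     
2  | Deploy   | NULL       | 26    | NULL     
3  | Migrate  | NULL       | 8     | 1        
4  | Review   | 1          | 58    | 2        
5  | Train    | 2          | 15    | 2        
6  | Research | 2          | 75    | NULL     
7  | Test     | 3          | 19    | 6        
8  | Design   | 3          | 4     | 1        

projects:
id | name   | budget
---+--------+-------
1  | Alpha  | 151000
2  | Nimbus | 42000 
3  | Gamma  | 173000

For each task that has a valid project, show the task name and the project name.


INNER JOIN keeps only tasks rows whose project_id matches an id in projects. Walk through each task:
  - task 1 (Plan): project_id=3 -> matches Gamma
  - task 2 (Deploy): project_id=NULL, no match -> dropped
  - task 3 (Migrate): project_id=NULL, no match -> dropped
  - task 4 (Review): project_id=1 -> matches Alpha
  - task 5 (Train): project_id=2 -> matches Nimbus
  - task 6 (Research): project_id=2 -> matches Nimbus
  - task 7 (Test): project_id=3 -> matches Gamma
  - task 8 (Design): project_id=3 -> matches Gamma
So 2 of 8 rows are dropped.

SQL:
SELECT a.name, b.name AS project
FROM tasks a
INNER JOIN projects b ON a.project_id = b.id

Result:
name     | project
---------+--------
Plan     | Gamma  
Review   | Alpha  
Train    | Nimbus 
Research | Nimbus 
Test     | Gamma  
Design   | Gamma  


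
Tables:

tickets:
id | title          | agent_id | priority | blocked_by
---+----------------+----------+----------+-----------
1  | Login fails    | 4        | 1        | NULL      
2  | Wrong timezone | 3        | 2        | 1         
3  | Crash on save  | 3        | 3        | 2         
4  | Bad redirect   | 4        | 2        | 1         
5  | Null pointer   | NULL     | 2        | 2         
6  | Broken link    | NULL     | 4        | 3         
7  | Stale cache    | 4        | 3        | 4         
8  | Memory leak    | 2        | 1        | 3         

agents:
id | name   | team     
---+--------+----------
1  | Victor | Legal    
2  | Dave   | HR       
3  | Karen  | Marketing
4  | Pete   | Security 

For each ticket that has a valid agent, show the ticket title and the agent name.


INNER JOIN keeps only tickets rows whose agent_id matches an id in agents. Walk through each ticket:
  - ticket 1 (Login fails): agent_id=4 -> matches Pete
  - ticket 2 (Wrong timezone): agent_id=3 -> matches Karen
  - ticket 3 (Crash on save): agent_id=3 -> matches Karen
  - ticket 4 (Bad redirect): agent_id=4 -> matches Pete
  - ticket 5 (Null pointer): agent_id=NULL, no match -> dropped
  - ticket 6 (Broken link): agent_id=NULL, no match -> dropped
  - ticket 7 (Stale cache): agent_id=4 -> matches Pete
  - ticket 8 (Memory leak): agent_id=2 -> matches Dave
So 2 of 8 rows are dropped.

SQL:
SELECT a.title, b.name AS agent
FROM tickets a
INNER JOIN agents b ON a.agent_id = b.id

Result:
title          | agent
---------------+------
Login fails    | Pete 
Wrong timezone | Karen
Crash on save  | Karen
Bad redirect   | Pete 
Stale cache    | Pete 
Memory leak    | Dave 


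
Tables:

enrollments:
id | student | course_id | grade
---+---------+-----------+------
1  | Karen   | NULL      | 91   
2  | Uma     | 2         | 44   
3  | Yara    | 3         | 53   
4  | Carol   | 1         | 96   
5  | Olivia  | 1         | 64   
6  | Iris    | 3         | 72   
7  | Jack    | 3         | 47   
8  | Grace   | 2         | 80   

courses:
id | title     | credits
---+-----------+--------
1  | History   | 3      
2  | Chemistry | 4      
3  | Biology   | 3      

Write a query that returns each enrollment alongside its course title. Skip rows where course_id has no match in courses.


INNER JOIN keeps only enrollments rows whose course_id matches an id in courses. Walk through each enrollment:
  - enrollment 1 (Karen): course_id=NULL, no match -> dropped
  - enrollment 2 (Uma): course_id=2 -> matches Chemistry
  - enrollment 3 (Yara): course_id=3 -> matches Biology
  - enrollment 4 (Carol): course_id=1 -> matches History
  - enrollment 5 (Olivia): course_id=1 -> matches History
  - enrollment 6 (Iris): course_id=3 -> matches Biology
  - enrollment 7 (Jack): course_id=3 -> matches Biology
  - enrollment 8 (Grace): course_id=2 -> matches Chemistry
So 1 of 8 rows is dropped.

SQL:
SELECT a.student, b.title AS course
FROM enrollments a
INNER JOIN courses b ON a.course_id = b.id

Result:
student | course   
--------+----------
Uma     | Chemistry
Yara    | Biology  
Carol   | History  
Olivia  | History  
Iris    | Biology  
Jack    | Biology  
Grace   | Chemistry
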